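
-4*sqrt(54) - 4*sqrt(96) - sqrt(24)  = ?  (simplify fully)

-30*sqrt(6)

4*sqrt(54) = 12*sqrt(6); 4*sqrt(96) = 16*sqrt(6); sqrt(24) = 2*sqrt(6)
Combine: (-12 - 16 - 2)·sqrt(6) = -30*sqrt(6)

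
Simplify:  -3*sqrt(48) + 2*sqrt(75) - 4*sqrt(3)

3*sqrt(48) = 12*sqrt(3); 2*sqrt(75) = 10*sqrt(3); 4*sqrt(3) = 4*sqrt(3)
Combine: (-12 + 10 - 4)·sqrt(3) = -6*sqrt(3)

-6*sqrt(3)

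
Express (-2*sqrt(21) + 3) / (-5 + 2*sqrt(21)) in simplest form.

Multiply numerator and denominator by -2*sqrt(21) - 5.
Denominator becomes -59; numerator becomes 4*sqrt(21) + 69.

(-69 - 4*sqrt(21))/59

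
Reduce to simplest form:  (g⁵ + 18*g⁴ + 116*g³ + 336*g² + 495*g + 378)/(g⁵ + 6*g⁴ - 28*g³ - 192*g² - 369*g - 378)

(g + 6)/(g - 6)

Factor: g⁵ + 18*g⁴ + 116*g³ + 336*g² + 495*g + 378 = (g + 3)·(g² + 2*g + 3)·(g + 7)·(g + 6);  g⁵ + 6*g⁴ - 28*g³ - 192*g² - 369*g - 378 = (g + 7)·(g - 6)·(g² + 2*g + 3)·(g + 3)
Cancel the common factors (g² + 2*g + 3), (g + 3), (g + 7).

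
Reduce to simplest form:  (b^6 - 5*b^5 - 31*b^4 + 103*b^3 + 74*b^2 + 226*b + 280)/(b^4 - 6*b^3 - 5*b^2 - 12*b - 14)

Factor: b^6 - 5*b^5 - 31*b^4 + 103*b^3 + 74*b^2 + 226*b + 280 = (b + 5)*(b - 4)*(b - 7)*(b + 1)*(b^2 + 2);  b^4 - 6*b^3 - 5*b^2 - 12*b - 14 = (b + 1)*(b^2 + 2)*(b - 7)
Cancel the common factors (b^2 + 2), (b - 7), (b + 1).

b^2 + b - 20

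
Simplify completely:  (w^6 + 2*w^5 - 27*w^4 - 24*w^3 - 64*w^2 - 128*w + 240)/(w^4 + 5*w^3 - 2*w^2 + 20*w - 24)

w^2 - 3*w - 10

Factor: w^6 + 2*w^5 - 27*w^4 - 24*w^3 - 64*w^2 - 128*w + 240 = (w - 1)*(w + 2)*(w^2 + 4)*(w - 5)*(w + 6);  w^4 + 5*w^3 - 2*w^2 + 20*w - 24 = (w - 1)*(w^2 + 4)*(w + 6)
Cancel the common factors (w^2 + 4), (w - 1), (w + 6).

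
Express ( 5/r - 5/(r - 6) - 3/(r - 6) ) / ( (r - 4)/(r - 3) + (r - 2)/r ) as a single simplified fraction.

(-3*r^2 - 21*r + 90)/(2*r^3 - 21*r^2 + 60*r - 36)

Numerator: 5/r - 5/(r - 6) - 3/(r - 6) = (-3*r - 30)/(r^2 - 6*r)
Denominator: (r - 4)/(r - 3) + (r - 2)/r = (2*r^2 - 9*r + 6)/(r^2 - 3*r)
Divide: ((-3*r - 30)/(r^2 - 6*r)) · ((r^2 - 3*r)/(2*r^2 - 9*r + 6)) = (-3*r^2 - 21*r + 90)/(2*r^3 - 21*r^2 + 60*r - 36)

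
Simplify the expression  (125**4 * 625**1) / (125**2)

5**10

125**4 = 5**12; 625**1 = 5**4; 125**2 = 5**6
Combine exponents: 5**10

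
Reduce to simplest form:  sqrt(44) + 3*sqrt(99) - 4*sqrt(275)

-9*sqrt(11)

sqrt(44) = 2*sqrt(11); 3*sqrt(99) = 9*sqrt(11); 4*sqrt(275) = 20*sqrt(11)
Combine: (2 + 9 - 20)·sqrt(11) = -9*sqrt(11)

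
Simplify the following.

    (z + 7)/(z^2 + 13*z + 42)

Factor: z^2 + 13*z + 42 = (z + 7)*(z + 6)
Cancel the common factor (z + 7).

1/(z + 6)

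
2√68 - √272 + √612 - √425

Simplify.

2√68 = 4*√17; √272 = 4*√17; √612 = 6*√17; √425 = 5*√17
Combine: (4 - 4 + 6 - 5)·√17 = √17

√17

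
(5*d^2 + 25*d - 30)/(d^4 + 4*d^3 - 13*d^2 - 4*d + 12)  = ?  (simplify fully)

Factor: 5*d^2 + 25*d - 30 = 5*(d + 6)*(d - 1);  d^4 + 4*d^3 - 13*d^2 - 4*d + 12 = (d - 2)*(d + 1)*(d - 1)*(d + 6)
Cancel the common factors (d - 1), (d + 6).

5/(d^2 - d - 2)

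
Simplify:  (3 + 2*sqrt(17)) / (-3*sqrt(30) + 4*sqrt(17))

Multiply numerator and denominator by 3*sqrt(30) + 4*sqrt(17).
Denominator becomes 2; numerator becomes 9*sqrt(30) + 12*sqrt(17) + 6*sqrt(510) + 136.

(9*sqrt(30) + 12*sqrt(17) + 6*sqrt(510) + 136)/2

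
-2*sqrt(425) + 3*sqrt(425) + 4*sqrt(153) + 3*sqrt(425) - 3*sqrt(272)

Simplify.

2*sqrt(425) = 10*sqrt(17); 3*sqrt(425) = 15*sqrt(17); 4*sqrt(153) = 12*sqrt(17); 3*sqrt(425) = 15*sqrt(17); 3*sqrt(272) = 12*sqrt(17)
Combine: (-10 + 15 + 12 + 15 - 12)·sqrt(17) = 20*sqrt(17)

20*sqrt(17)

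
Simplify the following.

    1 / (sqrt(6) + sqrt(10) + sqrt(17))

(-4*sqrt(255) - sqrt(17) + 13*sqrt(10) + 21*sqrt(6))/239

Group as (sqrt(6) + sqrt(17)) + sqrt(10); multiply by (sqrt(6) + sqrt(17)) - sqrt(10), then rationalise the remaining surd.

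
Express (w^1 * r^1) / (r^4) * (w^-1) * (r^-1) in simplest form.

Quotient: w^1 * (r^-3)
Multiply by (w^-1) * (r^-1): add exponents.

r^(-4)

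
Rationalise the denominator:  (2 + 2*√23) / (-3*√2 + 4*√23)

(3*√2 + 4*√23 + 3*√46 + 92)/175

Multiply numerator and denominator by 3*√2 + 4*√23.
Denominator becomes 350; numerator becomes 6*√2 + 8*√23 + 6*√46 + 184.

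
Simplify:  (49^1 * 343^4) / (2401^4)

7^(-2)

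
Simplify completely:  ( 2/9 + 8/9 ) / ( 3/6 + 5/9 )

Numerator: 2/9 + 8/9 = 10/9
Denominator: 3/6 + 5/9 = 19/18
Divide: (10/9) · (18/19) = 20/19

20/19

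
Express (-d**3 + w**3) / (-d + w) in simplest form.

d**2 + d*w + w**2

Factor as (a-b)(a**2+ab+b**2) with a=w, b=d.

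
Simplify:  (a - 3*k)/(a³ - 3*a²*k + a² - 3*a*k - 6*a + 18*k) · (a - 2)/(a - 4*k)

Factor: a³ - 3*a²*k + a² - 3*a*k - 6*a + 18*k = (a + 3)·(a - 2)·(a - 3*k)
Cancel the common factors (a - 2), (a - 3*k).

1/(a² - 4*a*k + 3*a - 12*k)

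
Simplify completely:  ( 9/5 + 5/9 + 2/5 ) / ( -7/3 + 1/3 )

-62/45

Numerator: 9/5 + 5/9 + 2/5 = 124/45
Denominator: -7/3 + 1/3 = -2
Divide: (124/45) · (-1/2) = -62/45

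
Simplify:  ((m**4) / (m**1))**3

Inside the bracket: m**3
Raise to the power 3: m**9

m**9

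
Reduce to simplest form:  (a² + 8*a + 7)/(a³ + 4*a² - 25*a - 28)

Factor: a² + 8*a + 7 = (a + 1)·(a + 7);  a³ + 4*a² - 25*a - 28 = (a + 7)·(a - 4)·(a + 1)
Cancel the common factors (a + 1), (a + 7).

1/(a - 4)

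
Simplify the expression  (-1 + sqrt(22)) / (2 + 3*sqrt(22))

(-5*sqrt(22) + 68)/194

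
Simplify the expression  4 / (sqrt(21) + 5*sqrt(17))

(-sqrt(21) + 5*sqrt(17))/101

Multiply numerator and denominator by -5*sqrt(17) + sqrt(21).
Denominator becomes -404; numerator becomes -20*sqrt(17) + 4*sqrt(21).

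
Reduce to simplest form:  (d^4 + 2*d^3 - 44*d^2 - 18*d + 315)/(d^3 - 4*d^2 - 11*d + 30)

Factor: d^4 + 2*d^3 - 44*d^2 - 18*d + 315 = (d + 7)*(d + 3)*(d - 5)*(d - 3);  d^3 - 4*d^2 - 11*d + 30 = (d - 2)*(d - 5)*(d + 3)
Cancel the common factors (d + 3), (d - 5).

(d^2 + 4*d - 21)/(d - 2)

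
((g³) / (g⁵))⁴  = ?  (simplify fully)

g^(-8)

Inside the bracket: (g^-2)
Raise to the power 4: (g^-8)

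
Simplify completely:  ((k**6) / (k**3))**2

Inside the bracket: k**3
Raise to the power 2: k**6

k**6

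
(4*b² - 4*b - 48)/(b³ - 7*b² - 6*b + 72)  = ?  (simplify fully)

4/(b - 6)

Factor: 4*b² - 4*b - 48 = 4·(b + 3)·(b - 4);  b³ - 7*b² - 6*b + 72 = (b - 6)·(b - 4)·(b + 3)
Cancel the common factors (b + 3), (b - 4).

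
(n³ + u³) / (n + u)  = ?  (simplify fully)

n² - n*u + u²

u^3 + n^3 = (n + u)(n² - n*u + u²).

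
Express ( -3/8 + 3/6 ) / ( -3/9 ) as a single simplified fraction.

-3/8

Numerator: -3/8 + 3/6 = 1/8
Denominator: -3/9 = -1/3
Divide: (1/8) · (-3) = -3/8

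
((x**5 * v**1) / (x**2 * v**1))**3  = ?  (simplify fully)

Inside the bracket: x**3
Raise to the power 3: x**9

x**9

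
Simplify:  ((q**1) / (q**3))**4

Inside the bracket: (q**-2)
Raise to the power 4: (q**-8)

q**(-8)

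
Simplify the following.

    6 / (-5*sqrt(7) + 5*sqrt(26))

Multiply numerator and denominator by 5*sqrt(7) + 5*sqrt(26).
Denominator becomes 475; numerator becomes 30*sqrt(7) + 30*sqrt(26).

(6*sqrt(7) + 6*sqrt(26))/95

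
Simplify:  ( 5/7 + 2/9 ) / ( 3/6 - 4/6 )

-118/21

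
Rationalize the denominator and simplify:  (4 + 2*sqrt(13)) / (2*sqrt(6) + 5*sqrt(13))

Multiply numerator and denominator by -2*sqrt(6) + 5*sqrt(13).
Denominator becomes 301; numerator becomes -4*sqrt(78) - 8*sqrt(6) + 20*sqrt(13) + 130.

(-4*sqrt(78) - 8*sqrt(6) + 20*sqrt(13) + 130)/301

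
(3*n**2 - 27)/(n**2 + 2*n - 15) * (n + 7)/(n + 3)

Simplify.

(3*n + 21)/(n + 5)

Factor: 3*n**2 - 27 = 3*(n - 3)*(n + 3);  n**2 + 2*n - 15 = (n - 3)*(n + 5)
Cancel the common factors (n + 3), (n - 3).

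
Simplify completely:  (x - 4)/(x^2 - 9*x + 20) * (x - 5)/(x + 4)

Factor: x^2 - 9*x + 20 = (x - 4)*(x - 5)
Cancel the common factors (x - 4), (x - 5).

1/(x + 4)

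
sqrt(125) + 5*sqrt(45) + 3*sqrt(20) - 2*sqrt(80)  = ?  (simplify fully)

18*sqrt(5)

sqrt(125) = 5*sqrt(5); 5*sqrt(45) = 15*sqrt(5); 3*sqrt(20) = 6*sqrt(5); 2*sqrt(80) = 8*sqrt(5)
Combine: (5 + 15 + 6 - 8)·sqrt(5) = 18*sqrt(5)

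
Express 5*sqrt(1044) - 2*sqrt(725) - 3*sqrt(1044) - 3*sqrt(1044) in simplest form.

5*sqrt(1044) = 30*sqrt(29); 2*sqrt(725) = 10*sqrt(29); 3*sqrt(1044) = 18*sqrt(29); 3*sqrt(1044) = 18*sqrt(29)
Combine: (30 - 10 - 18 - 18)·sqrt(29) = -16*sqrt(29)

-16*sqrt(29)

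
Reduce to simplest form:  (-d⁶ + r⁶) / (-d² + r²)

-d⁶ + r⁶ factors as (-d + r)*(d + r)*(d² - d*r + r²)*(d² + d*r + r²).

d⁴ + d²*r² + r⁴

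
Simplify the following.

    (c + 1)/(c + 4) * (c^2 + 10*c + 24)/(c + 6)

c + 1

Factor: c^2 + 10*c + 24 = (c + 6)*(c + 4)
Cancel the common factors (c + 4), (c + 6).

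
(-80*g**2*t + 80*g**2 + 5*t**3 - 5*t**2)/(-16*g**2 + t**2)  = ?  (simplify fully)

5*t - 5

Factor: -80*g**2*t + 80*g**2 + 5*t**3 - 5*t**2 = 5*(4*g + t)*(-4*g + t)*(t - 1);  -16*g**2 + t**2 = (4*g + t)*(-4*g + t)
Cancel the common factors (4*g + t), (-4*g + t).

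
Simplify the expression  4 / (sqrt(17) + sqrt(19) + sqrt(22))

(-sqrt(7106) + 7*sqrt(22) + 10*sqrt(19) + 12*sqrt(17))/137

Group as (sqrt(19) + sqrt(22)) + sqrt(17); multiply by (sqrt(19) + sqrt(22)) - sqrt(17), then rationalise the remaining surd.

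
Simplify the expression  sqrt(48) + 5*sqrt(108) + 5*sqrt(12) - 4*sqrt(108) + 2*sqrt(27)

26*sqrt(3)

sqrt(48) = 4*sqrt(3); 5*sqrt(108) = 30*sqrt(3); 5*sqrt(12) = 10*sqrt(3); 4*sqrt(108) = 24*sqrt(3); 2*sqrt(27) = 6*sqrt(3)
Combine: (4 + 30 + 10 - 24 + 6)·sqrt(3) = 26*sqrt(3)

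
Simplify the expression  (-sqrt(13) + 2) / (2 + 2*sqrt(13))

(-5 + sqrt(13))/8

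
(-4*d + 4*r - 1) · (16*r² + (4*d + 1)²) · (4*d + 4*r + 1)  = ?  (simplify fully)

-256*d⁴ - 256*d³ - 96*d² - 16*d + 256*r⁴ - 1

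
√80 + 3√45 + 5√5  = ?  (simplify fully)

√80 = 4*√5; 3√45 = 9*√5; 5√5 = 5*√5
Combine: (4 + 9 + 5)·√5 = 18*√5

18*√5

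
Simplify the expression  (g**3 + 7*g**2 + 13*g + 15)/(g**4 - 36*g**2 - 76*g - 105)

Factor: g**3 + 7*g**2 + 13*g + 15 = (g**2 + 2*g + 3)*(g + 5);  g**4 - 36*g**2 - 76*g - 105 = (g**2 + 2*g + 3)*(g - 7)*(g + 5)
Cancel the common factors (g**2 + 2*g + 3), (g + 5).

1/(g - 7)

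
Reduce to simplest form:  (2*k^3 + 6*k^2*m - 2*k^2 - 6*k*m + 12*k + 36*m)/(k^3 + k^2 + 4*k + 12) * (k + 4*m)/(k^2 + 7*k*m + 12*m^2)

Factor: 2*k^3 + 6*k^2*m - 2*k^2 - 6*k*m + 12*k + 36*m = 2*(k^2 - k + 6)*(k + 3*m);  k^3 + k^2 + 4*k + 12 = (k^2 - k + 6)*(k + 2);  k^2 + 7*k*m + 12*m^2 = (k + 3*m)*(k + 4*m)
Cancel the common factors (k^2 - k + 6), (k + 3*m), (k + 4*m).

2/(k + 2)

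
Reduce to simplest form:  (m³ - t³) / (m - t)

m² + m*t + t²

Factor as (a-b)(a^2+ab+b^2) with a=m, b=t.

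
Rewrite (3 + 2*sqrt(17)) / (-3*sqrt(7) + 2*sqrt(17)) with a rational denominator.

Multiply numerator and denominator by 3*sqrt(7) + 2*sqrt(17).
Denominator becomes 5; numerator becomes 9*sqrt(7) + 6*sqrt(17) + 6*sqrt(119) + 68.

(9*sqrt(7) + 6*sqrt(17) + 6*sqrt(119) + 68)/5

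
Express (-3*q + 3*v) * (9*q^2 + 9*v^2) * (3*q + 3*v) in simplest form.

Pair the conjugate factors: ((3*v)+(3*q))((3*v)-(3*q)) = -9*q^2 + 9*v^2, then repeat with the next factor.

-81*q^4 + 81*v^4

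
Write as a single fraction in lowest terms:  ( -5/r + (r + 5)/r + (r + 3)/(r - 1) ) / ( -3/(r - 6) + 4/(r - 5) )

Numerator: -5/r + (r + 5)/r + (r + 3)/(r - 1) = (2*r + 2)/(r - 1)
Denominator: -3/(r - 6) + 4/(r - 5) = (r - 9)/(r² - 11*r + 30)
Divide: ((2*r + 2)/(r - 1)) · ((r² - 11*r + 30)/(r - 9)) = (2*r³ - 20*r² + 38*r + 60)/(r² - 10*r + 9)

(2*r³ - 20*r² + 38*r + 60)/(r² - 10*r + 9)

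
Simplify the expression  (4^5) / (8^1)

2^7

4^5 = 2^10; 8^1 = 2^3
Combine exponents: 2^7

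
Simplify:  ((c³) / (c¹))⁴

Inside the bracket: c²
Raise to the power 4: c⁸

c⁸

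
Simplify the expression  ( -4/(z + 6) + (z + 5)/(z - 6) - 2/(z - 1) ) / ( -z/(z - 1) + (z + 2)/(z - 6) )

(z**3 + 4*z**2 + 47*z + 18)/(7*z**2 + 40*z - 12)

Numerator: -4/(z + 6) + (z + 5)/(z - 6) - 2/(z - 1) = (z**3 + 4*z**2 + 47*z + 18)/(z**3 - z**2 - 36*z + 36)
Denominator: -z/(z - 1) + (z + 2)/(z - 6) = (7*z - 2)/(z**2 - 7*z + 6)
Divide: ((z**3 + 4*z**2 + 47*z + 18)/(z**3 - z**2 - 36*z + 36)) · ((z**2 - 7*z + 6)/(7*z - 2)) = (z**3 + 4*z**2 + 47*z + 18)/(7*z**2 + 40*z - 12)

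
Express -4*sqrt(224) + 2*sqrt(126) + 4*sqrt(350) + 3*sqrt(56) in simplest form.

4*sqrt(224) = 16*sqrt(14); 2*sqrt(126) = 6*sqrt(14); 4*sqrt(350) = 20*sqrt(14); 3*sqrt(56) = 6*sqrt(14)
Combine: (-16 + 6 + 20 + 6)·sqrt(14) = 16*sqrt(14)

16*sqrt(14)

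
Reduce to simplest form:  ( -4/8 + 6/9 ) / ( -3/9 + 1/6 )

-1

Numerator: -4/8 + 6/9 = 1/6
Denominator: -3/9 + 1/6 = -1/6
Divide: (1/6) · (-6) = -1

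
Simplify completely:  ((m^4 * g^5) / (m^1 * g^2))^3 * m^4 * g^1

Inside the bracket: m^3 * g^3
Raise to the power 3: m^9 * g^9
Multiply by m^4 * g^1: add exponents.

g^10*m^13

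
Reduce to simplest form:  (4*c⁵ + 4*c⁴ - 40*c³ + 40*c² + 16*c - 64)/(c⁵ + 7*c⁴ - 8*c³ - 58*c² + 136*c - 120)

Factor: 4*c⁵ + 4*c⁴ - 40*c³ + 40*c² + 16*c - 64 = 4·(c² - 2*c + 2)·(c + 1)·(c + 4)·(c - 2);  c⁵ + 7*c⁴ - 8*c³ - 58*c² + 136*c - 120 = (c² - 2*c + 2)·(c - 2)·(c + 6)·(c + 5)
Cancel the common factors (c² - 2*c + 2), (c - 2).

(4*c² + 20*c + 16)/(c² + 11*c + 30)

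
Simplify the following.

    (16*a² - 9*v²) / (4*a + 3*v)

4*a - 3*v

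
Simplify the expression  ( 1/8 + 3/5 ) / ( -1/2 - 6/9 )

Numerator: 1/8 + 3/5 = 29/40
Denominator: -1/2 - 6/9 = -7/6
Divide: (29/40) · (-6/7) = -87/140

-87/140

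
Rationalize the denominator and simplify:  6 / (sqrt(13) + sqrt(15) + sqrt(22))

Group as (sqrt(13) + sqrt(15)) + sqrt(22); multiply by (sqrt(13) + sqrt(15)) - sqrt(22), then rationalise the remaining surd.

(-sqrt(4290) + 3*sqrt(22) + 10*sqrt(15) + 12*sqrt(13))/62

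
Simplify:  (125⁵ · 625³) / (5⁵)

5^22

125⁵ = 5^15; 625³ = 5^12; 5⁵ = 5^5
Combine exponents: 5^22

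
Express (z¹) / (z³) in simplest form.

Quotient: (z^-2)

z^(-2)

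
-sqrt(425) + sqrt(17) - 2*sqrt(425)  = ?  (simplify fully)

sqrt(425) = 5*sqrt(17); sqrt(17) = sqrt(17); 2*sqrt(425) = 10*sqrt(17)
Combine: (-5 + 1 - 10)·sqrt(17) = -14*sqrt(17)

-14*sqrt(17)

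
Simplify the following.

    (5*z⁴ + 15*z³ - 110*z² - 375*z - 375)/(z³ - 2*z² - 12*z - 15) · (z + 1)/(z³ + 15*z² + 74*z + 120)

(5*z + 5)/(z² + 10*z + 24)

Factor: 5*z⁴ + 15*z³ - 110*z² - 375*z - 375 = 5·(z² + 3*z + 3)·(z + 5)·(z - 5);  z³ - 2*z² - 12*z - 15 = (z² + 3*z + 3)·(z - 5);  z³ + 15*z² + 74*z + 120 = (z + 6)·(z + 5)·(z + 4)
Cancel the common factors (z² + 3*z + 3), (z - 5), (z + 5).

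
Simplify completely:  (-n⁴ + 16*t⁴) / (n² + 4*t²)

Factor (2*t)^4 - n^4 and cancel (n² + 4*t²).

-n² + 4*t²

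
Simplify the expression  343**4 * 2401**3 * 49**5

7**34

343**4 = 7**12; 2401**3 = 7**12; 49**5 = 7**10
Combine exponents: 7**34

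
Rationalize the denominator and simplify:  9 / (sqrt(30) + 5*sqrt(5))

Multiply numerator and denominator by -sqrt(30) + 5*sqrt(5).
Denominator becomes 95; numerator becomes -9*sqrt(30) + 45*sqrt(5).

(-9*sqrt(30) + 45*sqrt(5))/95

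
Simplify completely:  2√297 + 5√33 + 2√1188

2√297 = 6*√33; 5√33 = 5*√33; 2√1188 = 12*√33
Combine: (6 + 5 + 12)·√33 = 23*√33

23*√33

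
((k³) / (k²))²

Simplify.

Inside the bracket: k¹
Raise to the power 2: k²

k²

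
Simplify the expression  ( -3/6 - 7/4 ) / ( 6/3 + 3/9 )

-27/28

Numerator: -3/6 - 7/4 = -9/4
Denominator: 6/3 + 3/9 = 7/3
Divide: (-9/4) · (3/7) = -27/28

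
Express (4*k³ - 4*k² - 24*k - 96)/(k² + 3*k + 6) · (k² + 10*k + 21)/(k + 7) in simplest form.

Factor: 4*k³ - 4*k² - 24*k - 96 = 4·(k - 4)·(k² + 3*k + 6);  k² + 10*k + 21 = (k + 3)·(k + 7)
Cancel the common factors (k² + 3*k + 6), (k + 7).

4*k² - 4*k - 48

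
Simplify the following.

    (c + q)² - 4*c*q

(c - q)²

After expansion: c² - 2*c*q + q² — a perfect-square trinomial.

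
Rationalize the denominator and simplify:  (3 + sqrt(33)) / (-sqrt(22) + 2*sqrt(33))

(3*sqrt(22) + 11*sqrt(6) + 6*sqrt(33) + 66)/110

Multiply numerator and denominator by sqrt(22) + 2*sqrt(33).
Denominator becomes 110; numerator becomes 3*sqrt(22) + 11*sqrt(6) + 6*sqrt(33) + 66.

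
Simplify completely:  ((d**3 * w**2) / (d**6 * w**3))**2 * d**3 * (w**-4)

Inside the bracket: (d**-3) * (w**-1)
Raise to the power 2: (d**-6) * (w**-2)
Multiply by d**3 * (w**-4): add exponents.

1/(d**3*w**6)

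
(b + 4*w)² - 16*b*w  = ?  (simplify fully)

(b - 4*w)²

Expanding gives b² - 8*b*w + 16*w², a perfect square.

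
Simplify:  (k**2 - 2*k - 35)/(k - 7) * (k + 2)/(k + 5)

Factor: k**2 - 2*k - 35 = (k - 7)*(k + 5)
Cancel the common factors (k + 5), (k - 7).

k + 2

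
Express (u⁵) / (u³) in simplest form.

Quotient: u²

u²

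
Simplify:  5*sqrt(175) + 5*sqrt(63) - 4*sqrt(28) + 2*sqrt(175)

42*sqrt(7)

5*sqrt(175) = 25*sqrt(7); 5*sqrt(63) = 15*sqrt(7); 4*sqrt(28) = 8*sqrt(7); 2*sqrt(175) = 10*sqrt(7)
Combine: (25 + 15 - 8 + 10)·sqrt(7) = 42*sqrt(7)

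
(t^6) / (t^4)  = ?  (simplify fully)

Quotient: t^2

t^2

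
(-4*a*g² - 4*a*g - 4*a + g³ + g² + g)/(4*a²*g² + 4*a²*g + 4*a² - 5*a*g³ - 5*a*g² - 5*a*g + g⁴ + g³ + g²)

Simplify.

-1/(a - g)

Factor: -4*a*g² - 4*a*g - 4*a + g³ + g² + g = (-4*a + g)·(g² + g + 1);  4*a²*g² + 4*a²*g + 4*a² - 5*a*g³ - 5*a*g² - 5*a*g + g⁴ + g³ + g² = (g² + g + 1)·(-a + g)·(-4*a + g)
Cancel the common factors (g² + g + 1), (-4*a + g).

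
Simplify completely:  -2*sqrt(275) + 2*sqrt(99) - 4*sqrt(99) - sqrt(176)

2*sqrt(275) = 10*sqrt(11); 2*sqrt(99) = 6*sqrt(11); 4*sqrt(99) = 12*sqrt(11); sqrt(176) = 4*sqrt(11)
Combine: (-10 + 6 - 12 - 4)·sqrt(11) = -20*sqrt(11)

-20*sqrt(11)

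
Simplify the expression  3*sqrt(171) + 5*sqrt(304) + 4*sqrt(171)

3*sqrt(171) = 9*sqrt(19); 5*sqrt(304) = 20*sqrt(19); 4*sqrt(171) = 12*sqrt(19)
Combine: (9 + 20 + 12)·sqrt(19) = 41*sqrt(19)

41*sqrt(19)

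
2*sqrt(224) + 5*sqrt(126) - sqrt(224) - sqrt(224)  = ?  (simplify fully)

15*sqrt(14)

2*sqrt(224) = 8*sqrt(14); 5*sqrt(126) = 15*sqrt(14); sqrt(224) = 4*sqrt(14); sqrt(224) = 4*sqrt(14)
Combine: (8 + 15 - 4 - 4)·sqrt(14) = 15*sqrt(14)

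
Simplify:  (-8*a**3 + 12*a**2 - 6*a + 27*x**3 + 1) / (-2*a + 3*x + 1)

Factor as (a-b)(a**2+ab+b**2) with a=(3*x), b=(2*a - 1).

4*a**2 + 6*a*x - 4*a + 9*x**2 - 3*x + 1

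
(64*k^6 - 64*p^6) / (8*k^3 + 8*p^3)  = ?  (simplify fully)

Factor (2*k)^6 - (2*p)^6 and cancel (8*k^3 + 8*p^3).

8*k^3 - 8*p^3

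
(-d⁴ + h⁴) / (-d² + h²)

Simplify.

Factor h^4 - d^4 and cancel (-d² + h²).

d² + h²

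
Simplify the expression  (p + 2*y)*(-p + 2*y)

Product of conjugates: (P+Q)(P-Q) = P^2 - Q^2.

-p^2 + 4*y^2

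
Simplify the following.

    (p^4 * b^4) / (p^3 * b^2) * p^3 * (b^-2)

p^4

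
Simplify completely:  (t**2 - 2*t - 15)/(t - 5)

t + 3

Factor: t**2 - 2*t - 15 = (t - 5)*(t + 3)
Cancel the common factor (t - 5).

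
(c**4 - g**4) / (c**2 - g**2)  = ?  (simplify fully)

c**2 + g**2

Difference of fourth powers: factor out (c**2 - g**2).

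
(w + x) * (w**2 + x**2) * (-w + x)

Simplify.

-w**4 + x**4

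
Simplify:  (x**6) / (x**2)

Quotient: x**4

x**4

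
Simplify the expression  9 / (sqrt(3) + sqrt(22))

(-9*sqrt(3) + 9*sqrt(22))/19

Multiply numerator and denominator by -sqrt(22) + sqrt(3).
Denominator becomes -19; numerator becomes -9*sqrt(22) + 9*sqrt(3).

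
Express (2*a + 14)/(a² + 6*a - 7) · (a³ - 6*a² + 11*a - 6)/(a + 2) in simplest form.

Factor: 2*a + 14 = 2·(a + 7);  a² + 6*a - 7 = (a - 1)·(a + 7);  a³ - 6*a² + 11*a - 6 = (a - 2)·(a - 1)·(a - 3)
Cancel the common factors (a - 1), (a + 7).

(2*a² - 10*a + 12)/(a + 2)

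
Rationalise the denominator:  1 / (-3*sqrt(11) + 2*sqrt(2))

(-3*sqrt(11) - 2*sqrt(2))/91

Multiply numerator and denominator by 2*sqrt(2) + 3*sqrt(11).
Denominator becomes -91; numerator becomes 2*sqrt(2) + 3*sqrt(11).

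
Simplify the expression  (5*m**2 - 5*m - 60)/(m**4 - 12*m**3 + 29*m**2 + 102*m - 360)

5/(m**2 - 11*m + 30)

Factor: 5*m**2 - 5*m - 60 = 5*(m + 3)*(m - 4);  m**4 - 12*m**3 + 29*m**2 + 102*m - 360 = (m + 3)*(m - 4)*(m - 5)*(m - 6)
Cancel the common factors (m - 4), (m + 3).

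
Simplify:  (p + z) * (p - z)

p^2 - z^2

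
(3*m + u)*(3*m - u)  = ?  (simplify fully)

Product of conjugates: (P+Q)(P-Q) = P^2 - Q^2.

9*m^2 - u^2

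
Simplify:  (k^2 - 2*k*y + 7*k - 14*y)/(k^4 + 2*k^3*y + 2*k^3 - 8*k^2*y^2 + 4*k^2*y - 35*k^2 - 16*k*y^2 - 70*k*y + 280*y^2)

Factor: k^2 - 2*k*y + 7*k - 14*y = (k - 2*y)*(k + 7);  k^4 + 2*k^3*y + 2*k^3 - 8*k^2*y^2 + 4*k^2*y - 35*k^2 - 16*k*y^2 - 70*k*y + 280*y^2 = (k + 7)*(k - 5)*(k - 2*y)*(k + 4*y)
Cancel the common factors (k + 7), (k - 2*y).

1/(k^2 + 4*k*y - 5*k - 20*y)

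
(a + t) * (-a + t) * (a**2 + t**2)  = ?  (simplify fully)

-a**4 + t**4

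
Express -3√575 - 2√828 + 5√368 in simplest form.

-7*√23

3√575 = 15*√23; 2√828 = 12*√23; 5√368 = 20*√23
Combine: (-15 - 12 + 20)·√23 = -7*√23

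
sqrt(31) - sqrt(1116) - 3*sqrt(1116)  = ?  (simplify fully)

sqrt(31) = sqrt(31); sqrt(1116) = 6*sqrt(31); 3*sqrt(1116) = 18*sqrt(31)
Combine: (1 - 6 - 18)·sqrt(31) = -23*sqrt(31)

-23*sqrt(31)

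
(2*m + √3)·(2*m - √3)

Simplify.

Product of conjugates: (P+Q)(P-Q) = P^2 - Q^2.

4*m² - 3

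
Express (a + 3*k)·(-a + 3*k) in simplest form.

(3*k)^2 - (a)^2 = -a² + 9*k².

-a² + 9*k²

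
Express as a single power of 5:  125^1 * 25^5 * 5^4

125^1 = 5^3; 25^5 = 5^10; 5^4 = 5^4
Combine exponents: 5^17

5^17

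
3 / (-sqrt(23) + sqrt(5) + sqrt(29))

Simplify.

(-11*sqrt(23) - sqrt(29) + 47*sqrt(5) + 2*sqrt(3335))/153

Group as (sqrt(5) + sqrt(29)) - sqrt(23); multiply by (sqrt(5) + sqrt(29)) + sqrt(23), then rationalise the remaining surd.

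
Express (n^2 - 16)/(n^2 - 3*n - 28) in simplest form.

Factor: n^2 - 16 = (n - 4)*(n + 4);  n^2 - 3*n - 28 = (n + 4)*(n - 7)
Cancel the common factor (n + 4).

(n - 4)/(n - 7)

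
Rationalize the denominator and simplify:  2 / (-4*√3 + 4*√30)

(√3 + √30)/54

Multiply numerator and denominator by 4*√3 + 4*√30.
Denominator becomes 432; numerator becomes 8*√3 + 8*√30.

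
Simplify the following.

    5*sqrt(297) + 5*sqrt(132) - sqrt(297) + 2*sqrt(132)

26*sqrt(33)

5*sqrt(297) = 15*sqrt(33); 5*sqrt(132) = 10*sqrt(33); sqrt(297) = 3*sqrt(33); 2*sqrt(132) = 4*sqrt(33)
Combine: (15 + 10 - 3 + 4)·sqrt(33) = 26*sqrt(33)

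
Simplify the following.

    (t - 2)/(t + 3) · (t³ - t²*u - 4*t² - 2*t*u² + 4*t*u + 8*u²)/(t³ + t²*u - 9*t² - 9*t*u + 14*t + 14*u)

(t² - 2*t*u - 4*t + 8*u)/(t² - 4*t - 21)

Factor: t³ - t²*u - 4*t² - 2*t*u² + 4*t*u + 8*u² = (t + u)·(t - 4)·(t - 2*u);  t³ + t²*u - 9*t² - 9*t*u + 14*t + 14*u = (t - 7)·(t + u)·(t - 2)
Cancel the common factors (t + u), (t - 2).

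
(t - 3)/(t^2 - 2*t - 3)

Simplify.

1/(t + 1)

Factor: t^2 - 2*t - 3 = (t + 1)*(t - 3)
Cancel the common factor (t - 3).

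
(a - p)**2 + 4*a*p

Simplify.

Expanding gives a**2 + 2*a*p + p**2, a perfect square.

(a + p)**2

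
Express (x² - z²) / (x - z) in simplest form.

x + z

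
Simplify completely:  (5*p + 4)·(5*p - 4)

Difference of squares with P = 5*p, Q = 4.

25*p² - 16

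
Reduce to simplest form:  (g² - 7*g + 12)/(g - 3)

Factor: g² - 7*g + 12 = (g - 3)·(g - 4)
Cancel the common factor (g - 3).

g - 4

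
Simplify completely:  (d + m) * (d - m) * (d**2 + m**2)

Pair the conjugate factors: (d+m)(d-m) = d**2 - m**2, then repeat with the next factor.

d**4 - m**4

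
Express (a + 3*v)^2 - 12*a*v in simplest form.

Expand the square and combine the 12*a*v term.

(a - 3*v)^2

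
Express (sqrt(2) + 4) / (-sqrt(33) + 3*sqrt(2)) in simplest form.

(-4*sqrt(33) - 12*sqrt(2) - sqrt(66) - 6)/15

Multiply numerator and denominator by 3*sqrt(2) + sqrt(33).
Denominator becomes -15; numerator becomes 6 + sqrt(66) + 12*sqrt(2) + 4*sqrt(33).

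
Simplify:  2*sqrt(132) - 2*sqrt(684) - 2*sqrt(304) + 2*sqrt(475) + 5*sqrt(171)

5*sqrt(19) + 4*sqrt(33)

2*sqrt(132) = 4*sqrt(33); 2*sqrt(684) = 12*sqrt(19); 2*sqrt(304) = 8*sqrt(19); 2*sqrt(475) = 10*sqrt(19); 5*sqrt(171) = 15*sqrt(19)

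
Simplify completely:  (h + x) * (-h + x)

Telescope via difference of squares: (x+h)(x-h) = -h^2 + x^2.

-h^2 + x^2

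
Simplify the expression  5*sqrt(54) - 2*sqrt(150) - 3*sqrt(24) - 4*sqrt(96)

5*sqrt(54) = 15*sqrt(6); 2*sqrt(150) = 10*sqrt(6); 3*sqrt(24) = 6*sqrt(6); 4*sqrt(96) = 16*sqrt(6)
Combine: (15 - 10 - 6 - 16)·sqrt(6) = -17*sqrt(6)

-17*sqrt(6)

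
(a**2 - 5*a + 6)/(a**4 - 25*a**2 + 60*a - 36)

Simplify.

Factor: a**2 - 5*a + 6 = (a - 2)*(a - 3);  a**4 - 25*a**2 + 60*a - 36 = (a - 2)*(a - 3)*(a - 1)*(a + 6)
Cancel the common factors (a - 3), (a - 2).

1/(a**2 + 5*a - 6)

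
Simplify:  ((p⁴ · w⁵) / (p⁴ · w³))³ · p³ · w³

p³*w⁹

Inside the bracket: w²
Raise to the power 3: w⁶
Multiply by p³ · w³: add exponents.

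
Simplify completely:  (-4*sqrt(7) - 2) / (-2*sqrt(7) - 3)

(-8*sqrt(7) + 50)/19

Multiply numerator and denominator by -3 + 2*sqrt(7).
Denominator becomes -19; numerator becomes -50 + 8*sqrt(7).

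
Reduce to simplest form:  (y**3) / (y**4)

Quotient: (y**-1)

1/y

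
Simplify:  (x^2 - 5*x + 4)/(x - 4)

x - 1

Factor: x^2 - 5*x + 4 = (x - 4)*(x - 1)
Cancel the common factor (x - 4).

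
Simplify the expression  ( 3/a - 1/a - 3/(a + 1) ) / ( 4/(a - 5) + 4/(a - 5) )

Numerator: 3/a - 1/a - 3/(a + 1) = (-a + 2)/(a^2 + a)
Denominator: 4/(a - 5) + 4/(a - 5) = 8/(a - 5)
Divide: ((-a + 2)/(a^2 + a)) · (a/8 - 5/8) = (-a^2 + 7*a - 10)/(8*a^2 + 8*a)

(-a^2 + 7*a - 10)/(8*a^2 + 8*a)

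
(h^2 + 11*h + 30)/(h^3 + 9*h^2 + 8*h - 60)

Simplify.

Factor: h^2 + 11*h + 30 = (h + 6)*(h + 5);  h^3 + 9*h^2 + 8*h - 60 = (h + 5)*(h + 6)*(h - 2)
Cancel the common factors (h + 6), (h + 5).

1/(h - 2)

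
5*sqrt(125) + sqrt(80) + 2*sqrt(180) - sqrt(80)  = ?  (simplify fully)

37*sqrt(5)

5*sqrt(125) = 25*sqrt(5); sqrt(80) = 4*sqrt(5); 2*sqrt(180) = 12*sqrt(5); sqrt(80) = 4*sqrt(5)
Combine: (25 + 4 + 12 - 4)·sqrt(5) = 37*sqrt(5)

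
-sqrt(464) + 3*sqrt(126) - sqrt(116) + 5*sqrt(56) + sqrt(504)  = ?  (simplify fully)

sqrt(464) = 4*sqrt(29); 3*sqrt(126) = 9*sqrt(14); sqrt(116) = 2*sqrt(29); 5*sqrt(56) = 10*sqrt(14); sqrt(504) = 6*sqrt(14)

-6*sqrt(29) + 25*sqrt(14)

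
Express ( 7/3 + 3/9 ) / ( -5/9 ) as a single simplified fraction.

-24/5

Numerator: 7/3 + 3/9 = 8/3
Denominator: -5/9 = -5/9
Divide: (8/3) · (-9/5) = -24/5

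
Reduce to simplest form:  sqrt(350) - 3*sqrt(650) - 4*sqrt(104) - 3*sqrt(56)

-23*sqrt(26) - sqrt(14)

sqrt(350) = 5*sqrt(14); 3*sqrt(650) = 15*sqrt(26); 4*sqrt(104) = 8*sqrt(26); 3*sqrt(56) = 6*sqrt(14)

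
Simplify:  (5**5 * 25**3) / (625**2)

5**3

5**5 = 5**5; 25**3 = 5**6; 625**2 = 5**8
Combine exponents: 5**3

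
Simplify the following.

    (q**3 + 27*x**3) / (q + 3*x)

q**2 - 3*q*x + 9*x**2

Apply the sum-of-cubes factorisation and cancel (q + 3*x).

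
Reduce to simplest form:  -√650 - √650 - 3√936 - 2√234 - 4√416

√650 = 5*√26; √650 = 5*√26; 3√936 = 18*√26; 2√234 = 6*√26; 4√416 = 16*√26
Combine: (-5 - 5 - 18 - 6 - 16)·√26 = -50*√26

-50*√26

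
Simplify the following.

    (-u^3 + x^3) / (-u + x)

u^2 + u*x + x^2

x^3 - u^3 = (-u + x)(u^2 + u*x + x^2).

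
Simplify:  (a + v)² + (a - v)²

Binomially expand both and collect terms in a, v.

2*a² + 2*v²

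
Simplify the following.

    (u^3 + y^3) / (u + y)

u^3 + y^3 = (u + y)(u^2 - u*y + y^2).

u^2 - u*y + y^2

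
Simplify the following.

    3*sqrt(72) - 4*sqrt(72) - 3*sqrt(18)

3*sqrt(72) = 18*sqrt(2); 4*sqrt(72) = 24*sqrt(2); 3*sqrt(18) = 9*sqrt(2)
Combine: (18 - 24 - 9)·sqrt(2) = -15*sqrt(2)

-15*sqrt(2)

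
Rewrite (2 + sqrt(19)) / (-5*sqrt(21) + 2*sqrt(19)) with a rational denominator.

Multiply numerator and denominator by 2*sqrt(19) + 5*sqrt(21).
Denominator becomes -449; numerator becomes 4*sqrt(19) + 38 + 10*sqrt(21) + 5*sqrt(399).

(-5*sqrt(399) - 10*sqrt(21) - 38 - 4*sqrt(19))/449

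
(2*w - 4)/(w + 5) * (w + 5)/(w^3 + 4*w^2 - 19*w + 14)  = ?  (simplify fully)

2/(w^2 + 6*w - 7)

Factor: 2*w - 4 = 2*(w - 2);  w^3 + 4*w^2 - 19*w + 14 = (w - 2)*(w - 1)*(w + 7)
Cancel the common factors (w + 5), (w - 2).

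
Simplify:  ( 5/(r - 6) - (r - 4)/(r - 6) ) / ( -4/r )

Numerator: 5/(r - 6) - (r - 4)/(r - 6) = (-r + 9)/(r - 6)
Denominator: -4/r = -4/r
Divide: ((-r + 9)/(r - 6)) · (-r/4) = (r^2 - 9*r)/(4*r - 24)

(r^2 - 9*r)/(4*r - 24)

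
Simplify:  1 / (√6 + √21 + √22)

(-12*√77 + 5*√22 + 7*√21 + 37*√6)/479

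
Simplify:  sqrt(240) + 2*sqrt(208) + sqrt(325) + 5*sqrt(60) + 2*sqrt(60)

sqrt(240) = 4*sqrt(15); 2*sqrt(208) = 8*sqrt(13); sqrt(325) = 5*sqrt(13); 5*sqrt(60) = 10*sqrt(15); 2*sqrt(60) = 4*sqrt(15)

13*sqrt(13) + 18*sqrt(15)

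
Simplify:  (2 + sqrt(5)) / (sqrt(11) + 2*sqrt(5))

(-sqrt(55) - 2*sqrt(11) + 4*sqrt(5) + 10)/9

Multiply numerator and denominator by -sqrt(11) + 2*sqrt(5).
Denominator becomes 9; numerator becomes -sqrt(55) - 2*sqrt(11) + 4*sqrt(5) + 10.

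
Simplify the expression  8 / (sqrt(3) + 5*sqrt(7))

(-2*sqrt(3) + 10*sqrt(7))/43

Multiply numerator and denominator by -5*sqrt(7) + sqrt(3).
Denominator becomes -172; numerator becomes -40*sqrt(7) + 8*sqrt(3).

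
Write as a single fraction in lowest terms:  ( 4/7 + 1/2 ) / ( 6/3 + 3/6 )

3/7

Numerator: 4/7 + 1/2 = 15/14
Denominator: 6/3 + 3/6 = 5/2
Divide: (15/14) · (2/5) = 3/7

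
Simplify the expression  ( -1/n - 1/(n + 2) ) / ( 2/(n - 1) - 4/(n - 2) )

Numerator: -1/n - 1/(n + 2) = (-2*n - 2)/(n^2 + 2*n)
Denominator: 2/(n - 1) - 4/(n - 2) = -2*n/(n^2 - 3*n + 2)
Divide: ((-2*n - 2)/(n^2 + 2*n)) · (-(n^2 - 3*n + 2)/(2*n)) = (n^3 - 2*n^2 - n + 2)/(n^3 + 2*n^2)

(n^3 - 2*n^2 - n + 2)/(n^3 + 2*n^2)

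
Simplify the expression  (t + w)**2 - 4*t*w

After expansion: t**2 - 2*t*w + w**2 — a perfect-square trinomial.

(t - w)**2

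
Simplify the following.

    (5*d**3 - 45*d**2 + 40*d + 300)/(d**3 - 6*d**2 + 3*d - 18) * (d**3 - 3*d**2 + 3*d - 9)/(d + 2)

5*d**2 - 40*d + 75

Factor: 5*d**3 - 45*d**2 + 40*d + 300 = 5*(d + 2)*(d - 6)*(d - 5);  d**3 - 6*d**2 + 3*d - 18 = (d - 6)*(d**2 + 3);  d**3 - 3*d**2 + 3*d - 9 = (d**2 + 3)*(d - 3)
Cancel the common factors (d**2 + 3), (d + 2), (d - 6).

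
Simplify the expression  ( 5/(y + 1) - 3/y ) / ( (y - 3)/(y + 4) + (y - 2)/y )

(2*y^2 + 5*y - 12)/(2*y^3 + y^2 - 9*y - 8)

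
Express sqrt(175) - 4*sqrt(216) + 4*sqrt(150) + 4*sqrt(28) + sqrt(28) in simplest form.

-4*sqrt(6) + 15*sqrt(7)

sqrt(175) = 5*sqrt(7); 4*sqrt(216) = 24*sqrt(6); 4*sqrt(150) = 20*sqrt(6); 4*sqrt(28) = 8*sqrt(7); sqrt(28) = 2*sqrt(7)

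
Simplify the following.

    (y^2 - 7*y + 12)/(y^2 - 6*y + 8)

(y - 3)/(y - 2)

Factor: y^2 - 7*y + 12 = (y - 3)*(y - 4);  y^2 - 6*y + 8 = (y - 4)*(y - 2)
Cancel the common factor (y - 4).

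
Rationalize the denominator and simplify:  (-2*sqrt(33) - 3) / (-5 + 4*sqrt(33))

Multiply numerator and denominator by -4*sqrt(33) - 5.
Denominator becomes -503; numerator becomes 22*sqrt(33) + 279.

(-279 - 22*sqrt(33))/503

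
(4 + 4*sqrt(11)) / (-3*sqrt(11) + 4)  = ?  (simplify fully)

(-148 - 28*sqrt(11))/83

Multiply numerator and denominator by 4 + 3*sqrt(11).
Denominator becomes -83; numerator becomes 28*sqrt(11) + 148.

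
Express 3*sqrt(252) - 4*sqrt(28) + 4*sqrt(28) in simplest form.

3*sqrt(252) = 18*sqrt(7); 4*sqrt(28) = 8*sqrt(7); 4*sqrt(28) = 8*sqrt(7)
Combine: (18 - 8 + 8)·sqrt(7) = 18*sqrt(7)

18*sqrt(7)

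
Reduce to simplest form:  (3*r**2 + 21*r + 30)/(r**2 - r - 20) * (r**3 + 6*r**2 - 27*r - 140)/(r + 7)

3*r**2 + 21*r + 30

Factor: 3*r**2 + 21*r + 30 = 3*(r + 2)*(r + 5);  r**2 - r - 20 = (r - 5)*(r + 4);  r**3 + 6*r**2 - 27*r - 140 = (r + 4)*(r + 7)*(r - 5)
Cancel the common factors (r + 7), (r - 5), (r + 4).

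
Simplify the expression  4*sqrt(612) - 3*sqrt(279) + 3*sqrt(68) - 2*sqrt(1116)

-21*sqrt(31) + 30*sqrt(17)

4*sqrt(612) = 24*sqrt(17); 3*sqrt(279) = 9*sqrt(31); 3*sqrt(68) = 6*sqrt(17); 2*sqrt(1116) = 12*sqrt(31)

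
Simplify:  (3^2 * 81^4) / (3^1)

3^17

3^2 = 3^2; 81^4 = 3^16; 3^1 = 3^1
Combine exponents: 3^17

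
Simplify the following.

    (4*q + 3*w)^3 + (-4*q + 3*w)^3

Binomially expand both and collect terms in (3*w), (4*q).

288*q^2*w + 54*w^3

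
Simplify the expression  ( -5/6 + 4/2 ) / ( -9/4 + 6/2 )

14/9

Numerator: -5/6 + 4/2 = 7/6
Denominator: -9/4 + 6/2 = 3/4
Divide: (7/6) · (4/3) = 14/9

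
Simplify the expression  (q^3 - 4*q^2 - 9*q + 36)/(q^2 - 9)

q - 4

Factor: q^3 - 4*q^2 - 9*q + 36 = (q - 3)*(q - 4)*(q + 3);  q^2 - 9 = (q - 3)*(q + 3)
Cancel the common factors (q - 3), (q + 3).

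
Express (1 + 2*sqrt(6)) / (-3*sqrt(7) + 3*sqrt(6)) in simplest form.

Multiply numerator and denominator by 3*sqrt(6) + 3*sqrt(7).
Denominator becomes -9; numerator becomes 3*sqrt(6) + 3*sqrt(7) + 36 + 6*sqrt(42).

(-2*sqrt(42) - 12 - sqrt(7) - sqrt(6))/3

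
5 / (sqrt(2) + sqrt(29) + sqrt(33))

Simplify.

Group as (sqrt(2) + sqrt(29)) + sqrt(33); multiply by (sqrt(2) + sqrt(29)) - sqrt(33), then rationalise the remaining surd.

(-5*sqrt(1914) - 5*sqrt(33) + 15*sqrt(29) + 150*sqrt(2))/114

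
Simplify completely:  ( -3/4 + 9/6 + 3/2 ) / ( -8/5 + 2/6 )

Numerator: -3/4 + 9/6 + 3/2 = 9/4
Denominator: -8/5 + 2/6 = -19/15
Divide: (9/4) · (-15/19) = -135/76

-135/76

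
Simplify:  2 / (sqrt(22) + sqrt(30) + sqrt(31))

(-8*sqrt(5115) + 42*sqrt(31) + 46*sqrt(30) + 78*sqrt(22))/2199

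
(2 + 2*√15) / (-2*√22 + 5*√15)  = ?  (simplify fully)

(4*√22 + 10*√15 + 4*√330 + 150)/287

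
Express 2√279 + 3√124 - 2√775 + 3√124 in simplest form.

8*√31

2√279 = 6*√31; 3√124 = 6*√31; 2√775 = 10*√31; 3√124 = 6*√31
Combine: (6 + 6 - 10 + 6)·√31 = 8*√31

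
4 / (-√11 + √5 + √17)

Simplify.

(-44*√11 - 4*√17 + 92*√5 + 8*√935)/219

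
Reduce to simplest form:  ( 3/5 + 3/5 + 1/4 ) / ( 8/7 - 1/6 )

609/410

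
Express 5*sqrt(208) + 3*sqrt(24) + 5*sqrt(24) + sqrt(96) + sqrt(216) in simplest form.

26*sqrt(6) + 20*sqrt(13)

5*sqrt(208) = 20*sqrt(13); 3*sqrt(24) = 6*sqrt(6); 5*sqrt(24) = 10*sqrt(6); sqrt(96) = 4*sqrt(6); sqrt(216) = 6*sqrt(6)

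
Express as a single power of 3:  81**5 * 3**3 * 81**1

81**5 = 3**20; 3**3 = 3**3; 81**1 = 3**4
Combine exponents: 3**27

3**27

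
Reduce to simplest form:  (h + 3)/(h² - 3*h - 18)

1/(h - 6)

Factor: h² - 3*h - 18 = (h - 6)·(h + 3)
Cancel the common factor (h + 3).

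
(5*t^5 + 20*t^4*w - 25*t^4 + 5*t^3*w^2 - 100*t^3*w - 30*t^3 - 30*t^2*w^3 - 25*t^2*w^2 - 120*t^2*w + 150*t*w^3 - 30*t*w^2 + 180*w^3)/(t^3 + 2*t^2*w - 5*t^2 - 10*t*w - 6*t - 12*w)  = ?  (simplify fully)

5*t^2 + 10*t*w - 15*w^2

Factor: 5*t^5 + 20*t^4*w - 25*t^4 + 5*t^3*w^2 - 100*t^3*w - 30*t^3 - 30*t^2*w^3 - 25*t^2*w^2 - 120*t^2*w + 150*t*w^3 - 30*t*w^2 + 180*w^3 = 5*(t + 1)*(t + 2*w)*(t - 6)*(t + 3*w)*(t - w);  t^3 + 2*t^2*w - 5*t^2 - 10*t*w - 6*t - 12*w = (t - 6)*(t + 2*w)*(t + 1)
Cancel the common factors (t + 1), (t - 6), (t + 2*w).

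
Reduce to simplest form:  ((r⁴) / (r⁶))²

Inside the bracket: (r^-2)
Raise to the power 2: (r^-4)

r^(-4)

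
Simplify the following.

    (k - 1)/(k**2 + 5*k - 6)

1/(k + 6)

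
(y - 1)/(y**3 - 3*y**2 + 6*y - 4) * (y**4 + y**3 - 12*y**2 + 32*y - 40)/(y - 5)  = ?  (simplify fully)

(y**2 + 3*y - 10)/(y - 5)

Factor: y**3 - 3*y**2 + 6*y - 4 = (y**2 - 2*y + 4)*(y - 1);  y**4 + y**3 - 12*y**2 + 32*y - 40 = (y**2 - 2*y + 4)*(y - 2)*(y + 5)
Cancel the common factors (y**2 - 2*y + 4), (y - 1).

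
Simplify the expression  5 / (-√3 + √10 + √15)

(-55*√3 - 5*√15 + 20*√10 + 75*√2)/58

Group as (√10 + √15) - √3; multiply by (√10 + √15) + √3, then rationalise the remaining surd.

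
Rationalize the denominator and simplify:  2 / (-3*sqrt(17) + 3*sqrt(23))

(sqrt(17) + sqrt(23))/9

Multiply numerator and denominator by 3*sqrt(17) + 3*sqrt(23).
Denominator becomes 54; numerator becomes 6*sqrt(17) + 6*sqrt(23).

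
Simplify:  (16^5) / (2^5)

2^15

16^5 = 2^20; 2^5 = 2^5
Combine exponents: 2^15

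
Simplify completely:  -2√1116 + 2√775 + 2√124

2√1116 = 12*√31; 2√775 = 10*√31; 2√124 = 4*√31
Combine: (-12 + 10 + 4)·√31 = 2*√31

2*√31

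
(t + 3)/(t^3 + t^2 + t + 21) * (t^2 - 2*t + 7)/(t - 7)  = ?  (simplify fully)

Factor: t^3 + t^2 + t + 21 = (t^2 - 2*t + 7)*(t + 3)
Cancel the common factors (t^2 - 2*t + 7), (t + 3).

1/(t - 7)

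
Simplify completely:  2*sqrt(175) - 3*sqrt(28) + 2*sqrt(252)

2*sqrt(175) = 10*sqrt(7); 3*sqrt(28) = 6*sqrt(7); 2*sqrt(252) = 12*sqrt(7)
Combine: (10 - 6 + 12)·sqrt(7) = 16*sqrt(7)

16*sqrt(7)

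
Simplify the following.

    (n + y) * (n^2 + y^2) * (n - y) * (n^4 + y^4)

n^8 - y^8

(n+y)(n-y) = n^2 - y^2; continue pairing.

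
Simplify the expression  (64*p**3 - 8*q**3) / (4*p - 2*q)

16*p**2 + 8*p*q + 4*q**2

Factor as (a-b)(a**2+ab+b**2) with a=(4*p), b=(2*q).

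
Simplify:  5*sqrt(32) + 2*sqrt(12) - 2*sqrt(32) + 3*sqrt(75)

12*sqrt(2) + 19*sqrt(3)

5*sqrt(32) = 20*sqrt(2); 2*sqrt(12) = 4*sqrt(3); 2*sqrt(32) = 8*sqrt(2); 3*sqrt(75) = 15*sqrt(3)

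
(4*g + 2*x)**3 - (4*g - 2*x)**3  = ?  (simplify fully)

16*x*(12*g**2 + x**2)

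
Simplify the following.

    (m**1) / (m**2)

Quotient: (m**-1)

1/m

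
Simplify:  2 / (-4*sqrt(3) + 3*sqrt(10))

(4*sqrt(3) + 3*sqrt(10))/21

Multiply numerator and denominator by 4*sqrt(3) + 3*sqrt(10).
Denominator becomes 42; numerator becomes 8*sqrt(3) + 6*sqrt(10).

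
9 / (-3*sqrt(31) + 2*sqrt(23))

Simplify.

Multiply numerator and denominator by 2*sqrt(23) + 3*sqrt(31).
Denominator becomes -187; numerator becomes 18*sqrt(23) + 27*sqrt(31).

(-27*sqrt(31) - 18*sqrt(23))/187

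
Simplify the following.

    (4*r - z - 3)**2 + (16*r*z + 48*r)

Expand the square and combine the (16*r*z + 48*r) term.

(4*r + z + 3)**2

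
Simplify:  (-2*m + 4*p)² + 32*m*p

4*(m + 2*p)²

Expand the square and combine the 32*m*p term.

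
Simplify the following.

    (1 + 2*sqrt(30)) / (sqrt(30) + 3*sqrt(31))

(-60 - sqrt(30) + 3*sqrt(31) + 6*sqrt(930))/249

Multiply numerator and denominator by -3*sqrt(31) + sqrt(30).
Denominator becomes -249; numerator becomes -6*sqrt(930) - 3*sqrt(31) + sqrt(30) + 60.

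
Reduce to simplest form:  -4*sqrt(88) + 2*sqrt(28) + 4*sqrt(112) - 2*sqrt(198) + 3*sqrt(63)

4*sqrt(88) = 8*sqrt(22); 2*sqrt(28) = 4*sqrt(7); 4*sqrt(112) = 16*sqrt(7); 2*sqrt(198) = 6*sqrt(22); 3*sqrt(63) = 9*sqrt(7)

-14*sqrt(22) + 29*sqrt(7)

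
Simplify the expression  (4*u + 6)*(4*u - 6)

16*u^2 - 36

Product of conjugates: (P+Q)(P-Q) = P^2 - Q^2.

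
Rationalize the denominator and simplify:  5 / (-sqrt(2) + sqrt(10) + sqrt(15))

(-115*sqrt(2) - 15*sqrt(15) + 35*sqrt(10) + 100*sqrt(3))/71

Group as (sqrt(10) + sqrt(15)) - sqrt(2); multiply by (sqrt(10) + sqrt(15)) + sqrt(2), then rationalise the remaining surd.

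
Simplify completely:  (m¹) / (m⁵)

Quotient: (m^-4)

m^(-4)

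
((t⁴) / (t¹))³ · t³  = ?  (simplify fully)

Inside the bracket: t³
Raise to the power 3: t⁹
Multiply by t³: add exponents.

t^12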